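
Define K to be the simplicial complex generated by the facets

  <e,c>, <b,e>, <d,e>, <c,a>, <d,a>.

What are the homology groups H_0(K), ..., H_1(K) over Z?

H_0 ≅ Z,  H_1 ≅ Z.

Fix the vertex order a < b < c < d < e and write every simplex with vertices in increasing order. Then dim K = 1 and the simplices of K are:

  0-simplices (5): a, b, c, d, e
  1-simplices (5): ac, ad, be, ce, de

so the chain groups are C_0 ≅ Z^5, C_1 ≅ Z^5.

∂_1: C_1 → C_0 is given by ∂[p,q] = [q] − [p].
As a 5×5 matrix over Z this has rank 4, with invariant factors (1,1,1,1).

Computing H_k = (kernel of ∂_k) / (image of ∂_{k+1}):

  H_0: rank C_0 − rank ∂_1 = 5 − 4 = 1, and the invariant factors of ∂_1 are all 1, so H_0 ≅ Z.
  H_1: rank ker ∂_1 − rank ∂_2 = (5 − 4) − 0 = 1, and there is no ∂_2, so H_1 ≅ Z.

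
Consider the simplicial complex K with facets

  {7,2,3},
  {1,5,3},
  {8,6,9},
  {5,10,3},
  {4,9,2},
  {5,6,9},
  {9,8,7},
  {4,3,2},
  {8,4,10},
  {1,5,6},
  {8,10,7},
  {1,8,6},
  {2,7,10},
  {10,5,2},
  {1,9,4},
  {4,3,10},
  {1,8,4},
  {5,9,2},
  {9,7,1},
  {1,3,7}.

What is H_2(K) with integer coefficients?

Order the vertices as 1 < 2 < 3 < 4 < 5 < 6 < 7 < 8 < 9 < 10. Listing each simplex with vertices in this order, K has dimension 2 with simplices:

  0-simplices (10): [1], [2], [3], [4], [5], [6], [7], [8], [9], [10]
  1-simplices (30): (30 of them)
  2-simplices (20): (20 of them)

Hence C_0 ≅ Z^10, C_1 ≅ Z^30, C_2 ≅ Z^20.

∂_1: C_1 → C_0 maps an edge to its endpoints' difference, ∂[p,q] = q − p. For instance
  ∂[1,4] = [4] − [1].
This gives a 10×30 integer matrix of rank 9; reducing to Smith normal form yields diagonal entries (1,1,1,1,1,1,1,1,1).

∂_2: C_2 → C_1 maps a triangle to the signed sum of its edges. For instance
  ∂[2,5,9] = [5,9] − [2,9] + [2,5],
  ∂[2,7,10] = [7,10] − [2,10] + [2,7].
The 30×20 boundary matrix has rank 20 and Smith normal form diag(1,1,1,1,1,1,1,1,1,1,1,1,1,1,1,1,1,1,1,2).

From H_k ≅ ker(∂_k) / im(∂_{k+1}) we obtain:

  H_2: rank ker ∂_2 − rank ∂_3 = (20 − 20) − 0 = 0, and there is no ∂_3, so H_2 = 0.

(K is a triangulation of the Klein bottle.)

H_2 = 0.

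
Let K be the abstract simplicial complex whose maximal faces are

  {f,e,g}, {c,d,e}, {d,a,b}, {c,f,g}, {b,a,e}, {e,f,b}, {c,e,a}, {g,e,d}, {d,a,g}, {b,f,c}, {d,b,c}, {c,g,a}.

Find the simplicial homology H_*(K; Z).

H_0 = Z,  H_1 = Z/2,  H_2 = 0.

We work with the vertex ordering a < b < c < d < e < f < g. The simplices of K, each written with vertices in increasing order, are:

  0-simplices (7): a, b, c, d, e, f, g
  1-simplices (18): ab, ac, ad, ae, ag, bc, bd, be, bf, cd, ce, cf, cg, de, dg, ef, eg, fg
  2-simplices (12): abd, abe, ace, acg, adg, bcd, bcf, bef, cde, cfg, deg, efg

Hence C_0 ≅ Z^7, C_1 ≅ Z^18, C_2 ≅ Z^12.

∂_1: C_1 → C_0 sends each edge [p,q] (with p < q) to q − p.
As a 7×18 matrix over Z this has rank 6, with invariant factors (1,1,1,1,1,1).

∂_2: C_2 → C_1 acts by ∂[p,q,r] = [q,r] − [p,r] + [p,q]. For instance
  ∂cfg = fg − cg + cf,
  ∂adg = dg − ag + ad.
The resulting 18×12 matrix has rank 12, and its Smith normal form has invariant factors (1,1,1,1,1,1,1,1,1,1,1,2).

Computing H_k = (kernel of ∂_k) / (image of ∂_{k+1}):

  H_0: rank C_0 − rank ∂_1 = 7 − 6 = 1, and the invariant factors of ∂_1 are all 1, so H_0 = Z.
  H_1: rank ker ∂_1 − rank ∂_2 = (18 − 6) − 12 = 0, and ∂_2 has invariant factor 2 > 1, so H_1 = Z/2.
  H_2: rank ker ∂_2 − rank ∂_3 = (12 − 12) − 0 = 0, and there is no ∂_3, so H_2 = 0.

As a check, the Euler characteristic is 7 − 18 + 12 = 1, which agrees with 1 − 0 + 0 = 1.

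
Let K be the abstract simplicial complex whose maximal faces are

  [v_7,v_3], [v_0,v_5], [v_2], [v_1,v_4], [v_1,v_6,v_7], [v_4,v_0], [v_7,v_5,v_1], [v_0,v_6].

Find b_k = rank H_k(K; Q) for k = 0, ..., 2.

b_0 = 2, b_1 = 2, b_2 = 0.

Fix the vertex order v_0 < v_1 < v_2 < v_3 < v_4 < v_5 < v_6 < v_7 and write every simplex with vertices in increasing order. Then dim K = 2 and the simplices of K are:

  0-simplices (8): [v_0], [v_1], [v_2], [v_3], [v_4], [v_5], [v_6], [v_7]
  1-simplices (10): [v_0,v_4], [v_0,v_5], [v_0,v_6], [v_1,v_4], [v_1,v_5], [v_1,v_6], [v_1,v_7], [v_3,v_7], [v_5,v_7], [v_6,v_7]
  2-simplices (2): [v_1,v_5,v_7], [v_1,v_6,v_7]

Hence C_0 ≅ Z^8, C_1 ≅ Z^10, C_2 ≅ Z^2.

∂_1: C_1 → C_0 sends each edge [p,q] (with p < q) to q − p.
The resulting 8×10 matrix has rank 6, and its Smith normal form has invariant factors (1,1,1,1,1,1).

Boundary ∂_2: C_2 → C_1 sends each 2-simplex [p,q,r] to [q,r] − [p,r] + [p,q]. For instance
  ∂[v_1,v_5,v_7] = [v_5,v_7] − [v_1,v_7] + [v_1,v_5],
  ∂[v_1,v_6,v_7] = [v_6,v_7] − [v_1,v_7] + [v_1,v_6].
The 10×2 boundary matrix has rank 2 and Smith normal form diag(1,1).

From H_k ≅ ker(∂_k) / im(∂_{k+1}) we obtain:

  H_0: rank C_0 − rank ∂_1 = 8 − 6 = 2, and the invariant factors of ∂_1 are all 1, so H_0 ≅ Z^2.
  H_1: rank ker ∂_1 − rank ∂_2 = (10 − 6) − 2 = 2, and the invariant factors of ∂_2 are all 1, so H_1 ≅ Z^2.
  H_2: rank ker ∂_2 − rank ∂_3 = (2 − 2) − 0 = 0, and there is no ∂_3, so H_2 ≅ 0.

As a check, the Euler characteristic is 8 − 10 + 2 = 0, which agrees with 2 − 2 + 0 = 0.

Hence the Betti numbers are b_0 = 2, b_1 = 2, b_2 = 0.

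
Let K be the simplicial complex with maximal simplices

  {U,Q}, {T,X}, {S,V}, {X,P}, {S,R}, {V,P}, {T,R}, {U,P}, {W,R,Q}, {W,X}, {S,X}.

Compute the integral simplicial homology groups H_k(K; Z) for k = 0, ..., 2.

H_0 = Z,  H_1 = Z^4,  H_2 = 0.

Order the vertices as P < Q < R < S < T < U < V < W < X. Listing each simplex with vertices in this order, K has dimension 2 with simplices:

  0-simplices (9): P, Q, R, S, T, U, V, W, X
  1-simplices (13): PU, PV, PX, QR, QU, QW, RS, RT, RW, SV, SX, TX, WX
  2-simplices (1): QRW

giving chain groups C_0 ≅ Z^9, C_1 ≅ Z^13, C_2 ≅ Z^1.

∂_1: C_1 → C_0 sends each edge [p,q] (with p < q) to q − p. For instance
  ∂QR = R − Q.
As a 9×13 matrix over Z this has rank 8, with invariant factors (1,1,1,1,1,1,1,1).

Boundary ∂_2: C_2 → C_1 acts by ∂[p,q,r] = [q,r] − [p,r] + [p,q]. For instance
  ∂QRW = RW − QW + QR.
This gives a 13×1 integer matrix of rank 1; reducing to Smith normal form yields diagonal entries (1).

Computing H_k = (kernel of ∂_k) / (image of ∂_{k+1}):

  H_0: rank C_0 − rank ∂_1 = 9 − 8 = 1, and the invariant factors of ∂_1 are all 1, so H_0 ≅ Z.
  H_1: rank ker ∂_1 − rank ∂_2 = (13 − 8) − 1 = 4, and the invariant factors of ∂_2 are all 1, so H_1 ≅ Z^4.
  H_2: rank ker ∂_2 − rank ∂_3 = (1 − 1) − 0 = 0, and there is no ∂_3, so H_2 ≅ 0.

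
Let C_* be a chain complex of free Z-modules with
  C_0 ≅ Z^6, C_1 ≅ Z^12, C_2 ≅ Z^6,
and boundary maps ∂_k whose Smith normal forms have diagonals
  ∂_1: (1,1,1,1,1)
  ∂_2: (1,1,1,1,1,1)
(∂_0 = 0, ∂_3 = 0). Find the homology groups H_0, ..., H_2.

H_0 = Z,  H_1 = Z,  H_2 = 0.

H_0: b_0 = 6 − 0 − 5 = 1; torsion from ∂_1 factors > 1: none. So H_0 = Z.
H_1: b_1 = 12 − 5 − 6 = 1; torsion from ∂_2 factors > 1: none. So H_1 = Z.
H_2: b_2 = 6 − 6 − 0 = 0; torsion from ∂_3 factors > 1: none. So H_2 = 0.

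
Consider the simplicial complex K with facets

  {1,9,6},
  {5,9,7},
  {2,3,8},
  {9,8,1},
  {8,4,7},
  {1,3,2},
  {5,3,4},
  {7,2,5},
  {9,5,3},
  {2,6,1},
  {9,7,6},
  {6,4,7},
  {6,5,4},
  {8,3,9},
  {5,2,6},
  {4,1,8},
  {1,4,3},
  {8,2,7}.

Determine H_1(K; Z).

K has 9 vertices, 27 edges, 18 triangles.
rank ∂_1 = 8, rank ∂_2 = 18 ⇒ b_1 = 27 − 8 − 18 = 1; ∂_2 has invariant factor(s) [2] giving torsion. So H_1 ≅ Z ⊕ Z_2.

H_1 ≅ Z ⊕ Z_2.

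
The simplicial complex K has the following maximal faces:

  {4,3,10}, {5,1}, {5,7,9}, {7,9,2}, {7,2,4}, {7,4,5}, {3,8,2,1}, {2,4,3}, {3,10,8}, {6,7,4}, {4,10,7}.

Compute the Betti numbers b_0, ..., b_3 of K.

b_0 = 1, b_1 = 1, b_2 = 0, b_3 = 0.

K has 10 vertices, 22 edges, 13 triangles, 1 3-simplex.
rank ∂_0 = 0, rank ∂_1 = 9 ⇒ b_0 = 10 − 0 − 9 = 1; all invariant factors of ∂_1 are 1 so no torsion. So H_0 ≅ Z.
rank ∂_1 = 9, rank ∂_2 = 12 ⇒ b_1 = 22 − 9 − 12 = 1; all invariant factors of ∂_2 are 1 so no torsion. So H_1 ≅ Z.
rank ∂_2 = 12, rank ∂_3 = 1 ⇒ b_2 = 13 − 12 − 1 = 0; all invariant factors of ∂_3 are 1 so no torsion. So H_2 ≅ 0.
rank ∂_3 = 1, rank ∂_4 = 0 ⇒ b_3 = 1 − 1 − 0 = 0. So H_3 ≅ 0.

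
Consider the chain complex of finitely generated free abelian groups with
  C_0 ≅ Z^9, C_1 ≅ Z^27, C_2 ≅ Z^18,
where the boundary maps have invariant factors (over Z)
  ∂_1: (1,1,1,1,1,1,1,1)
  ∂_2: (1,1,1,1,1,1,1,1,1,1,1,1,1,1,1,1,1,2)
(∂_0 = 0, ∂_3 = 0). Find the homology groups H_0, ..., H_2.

H_0: b_0 = 9 − 0 − 8 = 1; torsion from ∂_1 factors > 1: none. So H_0 = Z.
H_1: b_1 = 27 − 8 − 18 = 1; torsion from ∂_2 factors > 1: [2]. So H_1 = Z ⊕ Z/2Z.
H_2: b_2 = 18 − 18 − 0 = 0; torsion from ∂_3 factors > 1: none. So H_2 = 0.

H_0 = Z,  H_1 = Z ⊕ Z/2Z,  H_2 = 0.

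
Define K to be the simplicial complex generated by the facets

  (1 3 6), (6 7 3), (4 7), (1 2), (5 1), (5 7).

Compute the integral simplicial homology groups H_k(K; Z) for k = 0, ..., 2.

H_0 = Z,  H_1 = Z,  H_2 = 0.

Fix the vertex order 1 < 2 < 3 < 4 < 5 < 6 < 7 and write every simplex with vertices in increasing order. Then dim K = 2 and the simplices of K are:

  0-simplices (7): [1], [2], [3], [4], [5], [6], [7]
  1-simplices (9): [1,2], [1,3], [1,5], [1,6], [3,6], [3,7], [4,7], [5,7], [6,7]
  2-simplices (2): [1,3,6], [3,6,7]

so the chain groups are C_0 ≅ Z^7, C_1 ≅ Z^9, C_2 ≅ Z^2.

The boundary map ∂_1: C_1 → C_0 is given by ∂[p,q] = [q] − [p].
As a 7×9 matrix over Z this has rank 6, with invariant factors (1,1,1,1,1,1).

∂_2: C_2 → C_1 sends each 2-simplex [p,q,r] to [q,r] − [p,r] + [p,q]. For instance
  ∂[3,6,7] = [6,7] − [3,7] + [3,6],
  ∂[1,3,6] = [3,6] − [1,6] + [1,3].
As a 9×2 matrix over Z this has rank 2, with invariant factors (1,1).

Computing H_k = (kernel of ∂_k) / (image of ∂_{k+1}):

  H_0: rank C_0 − rank ∂_1 = 7 − 6 = 1, and the invariant factors of ∂_1 are all 1, so H_0 = Z.
  H_1: rank ker ∂_1 − rank ∂_2 = (9 − 6) − 2 = 1, and the invariant factors of ∂_2 are all 1, so H_1 = Z.
  H_2: rank ker ∂_2 − rank ∂_3 = (2 − 2) − 0 = 0, and there is no ∂_3, so H_2 = 0.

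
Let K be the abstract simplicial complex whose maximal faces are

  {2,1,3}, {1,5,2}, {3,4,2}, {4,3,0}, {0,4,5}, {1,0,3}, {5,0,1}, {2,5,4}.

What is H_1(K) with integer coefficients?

Order the vertices as 0 < 1 < 2 < 3 < 4 < 5. Listing each simplex with vertices in this order, K has dimension 2 with simplices:

  0-simplices (6): [0], [1], [2], [3], [4], [5]
  1-simplices (12): [0,1], [0,3], [0,4], [0,5], [1,2], [1,3], [1,5], [2,3], [2,4], [2,5], [3,4], [4,5]
  2-simplices (8): [0,1,3], [0,1,5], [0,3,4], [0,4,5], [1,2,3], [1,2,5], [2,3,4], [2,4,5]

giving chain groups C_0 ≅ Z^6, C_1 ≅ Z^12, C_2 ≅ Z^8.

Boundary ∂_1: C_1 → C_0 sends each edge [p,q] (with p < q) to q − p. For instance
  ∂[1,2] = [2] − [1].
As a 6×12 matrix over Z this has rank 5, with invariant factors (1,1,1,1,1).

Boundary ∂_2: C_2 → C_1 acts by ∂[p,q,r] = [q,r] − [p,r] + [p,q]. For instance
  ∂[0,1,5] = [1,5] − [0,5] + [0,1],
  ∂[0,3,4] = [3,4] − [0,4] + [0,3].
The resulting 12×8 matrix has rank 7, and its Smith normal form has invariant factors (1,1,1,1,1,1,1).

From H_k ≅ ker(∂_k) / im(∂_{k+1}) we obtain:

  H_1: rank ker ∂_1 − rank ∂_2 = (12 − 5) − 7 = 0, and the invariant factors of ∂_2 are all 1, so H_1 ≅ 0.

(K is a triangulation of the 2-sphere S^2.)

H_1 ≅ 0.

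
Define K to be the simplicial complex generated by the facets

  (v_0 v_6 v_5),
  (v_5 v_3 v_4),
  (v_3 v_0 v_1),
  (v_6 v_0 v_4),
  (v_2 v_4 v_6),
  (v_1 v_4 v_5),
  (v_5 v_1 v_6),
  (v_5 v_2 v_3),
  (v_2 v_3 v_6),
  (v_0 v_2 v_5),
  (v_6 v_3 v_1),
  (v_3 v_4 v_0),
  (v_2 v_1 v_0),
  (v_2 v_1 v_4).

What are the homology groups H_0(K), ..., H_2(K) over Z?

Order the vertices as v_0 < v_1 < v_2 < v_3 < v_4 < v_5 < v_6. Listing each simplex with vertices in this order, K has dimension 2 with simplices:

  0-simplices (7): [v_0], [v_1], [v_2], [v_3], [v_4], [v_5], [v_6]
  1-simplices (21): (21 of them)
  2-simplices (14): (14 of them)

giving chain groups C_0 ≅ Z^7, C_1 ≅ Z^21, C_2 ≅ Z^14.

∂_1: C_1 → C_0 is given by ∂[p,q] = [q] − [p].
As a 7×21 matrix over Z this has rank 6, with invariant factors (1,1,1,1,1,1).

∂_2: C_2 → C_1 sends each 2-simplex [p,q,r] to [q,r] − [p,r] + [p,q]. For instance
  ∂[v_1,v_5,v_6] = [v_5,v_6] − [v_1,v_6] + [v_1,v_5],
  ∂[v_0,v_3,v_4] = [v_3,v_4] − [v_0,v_4] + [v_0,v_3].
This gives a 21×14 integer matrix of rank 13; reducing to Smith normal form yields diagonal entries (1,1,1,1,1,1,1,1,1,1,1,1,1).

Now H_k = ker ∂_k / im ∂_{k+1}, so:

  H_0: rank C_0 − rank ∂_1 = 7 − 6 = 1, and the invariant factors of ∂_1 are all 1, so H_0 = Z.
  H_1: rank ker ∂_1 − rank ∂_2 = (21 − 6) − 13 = 2, and the invariant factors of ∂_2 are all 1, so H_1 = Z^2.
  H_2: rank ker ∂_2 − rank ∂_3 = (14 − 13) − 0 = 1, and there is no ∂_3, so H_2 = Z.

H_0 = Z,  H_1 = Z^2,  H_2 = Z.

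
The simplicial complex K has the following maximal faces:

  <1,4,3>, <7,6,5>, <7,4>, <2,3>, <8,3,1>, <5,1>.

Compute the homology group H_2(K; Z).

H_2 = 0.

Fix the vertex order 1 < 2 < 3 < 4 < 5 < 6 < 7 < 8 and write every simplex with vertices in increasing order. Then dim K = 2 and the simplices of K are:

  0-simplices (8): [1], [2], [3], [4], [5], [6], [7], [8]
  1-simplices (11): [1,3], [1,4], [1,5], [1,8], [2,3], [3,4], [3,8], [4,7], [5,6], [5,7], [6,7]
  2-simplices (3): [1,3,4], [1,3,8], [5,6,7]

giving chain groups C_0 ≅ Z^8, C_1 ≅ Z^11, C_2 ≅ Z^3.

∂_1: C_1 → C_0 sends each edge [p,q] (with p < q) to q − p.
This gives a 8×11 integer matrix of rank 7; reducing to Smith normal form yields diagonal entries (1,1,1,1,1,1,1).

The boundary map ∂_2: C_2 → C_1 acts by ∂[p,q,r] = [q,r] − [p,r] + [p,q]. For instance
  ∂[1,3,4] = [3,4] − [1,4] + [1,3],
  ∂[1,3,8] = [3,8] − [1,8] + [1,3].
The resulting 11×3 matrix has rank 3, and its Smith normal form has invariant factors (1,1,1).

From H_k ≅ ker(∂_k) / im(∂_{k+1}) we obtain:

  H_2: rank ker ∂_2 − rank ∂_3 = (3 − 3) − 0 = 0, and there is no ∂_3, so H_2 = 0.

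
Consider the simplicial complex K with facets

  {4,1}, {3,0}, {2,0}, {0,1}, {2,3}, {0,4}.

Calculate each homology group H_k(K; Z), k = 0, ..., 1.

Order the vertices as 0 < 1 < 2 < 3 < 4. Listing each simplex with vertices in this order, K has dimension 1 with simplices:

  0-simplices (5): [0], [1], [2], [3], [4]
  1-simplices (6): [0,1], [0,2], [0,3], [0,4], [1,4], [2,3]

giving chain groups C_0 ≅ Z^5, C_1 ≅ Z^6.

The boundary map ∂_1: C_1 → C_0 sends each edge [p,q] (with p < q) to q − p. For instance
  ∂[0,4] = [4] − [0].
The 5×6 boundary matrix has rank 4 and Smith normal form diag(1,1,1,1).

From H_k ≅ ker(∂_k) / im(∂_{k+1}) we obtain:

  H_0: rank C_0 − rank ∂_1 = 5 − 4 = 1, and the invariant factors of ∂_1 are all 1, so H_0 ≅ Z.
  H_1: rank ker ∂_1 − rank ∂_2 = (6 − 4) − 0 = 2, and there is no ∂_2, so H_1 ≅ Z^2.

As a check, the Euler characteristic is 5 − 6 = -1, which agrees with 1 − 2 = -1.
(K is a triangulation of a wedge of 2 circles.)

H_0 = Z,  H_1 = Z^2.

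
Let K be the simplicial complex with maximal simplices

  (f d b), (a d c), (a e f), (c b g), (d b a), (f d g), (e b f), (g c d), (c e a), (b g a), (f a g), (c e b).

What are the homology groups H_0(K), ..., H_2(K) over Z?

Order the vertices as a < b < c < d < e < f < g. Listing each simplex with vertices in this order, K has dimension 2 with simplices:

  0-simplices (7): a, b, c, d, e, f, g
  1-simplices (18): ab, ac, ad, ae, af, ag, bc, bd, be, bf, bg, cd, ce, cg, df, dg, ef, fg
  2-simplices (12): abd, abg, acd, ace, aef, afg, bce, bcg, bdf, bef, cdg, dfg

giving chain groups C_0 ≅ Z^7, C_1 ≅ Z^18, C_2 ≅ Z^12.

The boundary map ∂_1: C_1 → C_0 sends each edge [p,q] (with p < q) to q − p. For instance
  ∂fg = g − f.
The resulting 7×18 matrix has rank 6, and its Smith normal form has invariant factors (1,1,1,1,1,1).

Boundary ∂_2: C_2 → C_1 maps a triangle to the signed sum of its edges. For instance
  ∂bdf = df − bf + bd,
  ∂afg = fg − ag + af.
This gives a 18×12 integer matrix of rank 12; reducing to Smith normal form yields diagonal entries (1,1,1,1,1,1,1,1,1,1,1,2).

Computing H_k = (kernel of ∂_k) / (image of ∂_{k+1}):

  H_0: rank C_0 − rank ∂_1 = 7 − 6 = 1, and the invariant factors of ∂_1 are all 1, so H_0 = Z.
  H_1: rank ker ∂_1 − rank ∂_2 = (18 − 6) − 12 = 0, and ∂_2 has invariant factor 2 > 1, so H_1 = Z/2Z.
  H_2: rank ker ∂_2 − rank ∂_3 = (12 − 12) − 0 = 0, and there is no ∂_3, so H_2 = 0.

As a check, the Euler characteristic is 7 − 18 + 12 = 1, which agrees with 1 − 0 + 0 = 1.
(K is a triangulation of the real projective plane RP^2.)

H_0 ≅ Z,  H_1 ≅ Z/2Z,  H_2 = 0.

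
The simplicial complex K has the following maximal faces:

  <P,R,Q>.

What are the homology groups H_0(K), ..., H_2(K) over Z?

K has 3 vertices, 3 edges, 1 triangle.
rank ∂_0 = 0, rank ∂_1 = 2 ⇒ b_0 = 3 − 0 − 2 = 1; all invariant factors of ∂_1 are 1 so no torsion. So H_0 ≅ Z.
rank ∂_1 = 2, rank ∂_2 = 1 ⇒ b_1 = 3 − 2 − 1 = 0; all invariant factors of ∂_2 are 1 so no torsion. So H_1 ≅ 0.
rank ∂_2 = 1, rank ∂_3 = 0 ⇒ b_2 = 1 − 1 − 0 = 0. So H_2 ≅ 0.

H_0 = Z,  H_1 = 0,  H_2 = 0.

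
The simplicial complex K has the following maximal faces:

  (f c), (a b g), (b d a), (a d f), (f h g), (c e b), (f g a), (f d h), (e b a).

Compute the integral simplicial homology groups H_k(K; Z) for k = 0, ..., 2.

H_0 = Z,  H_1 = Z,  H_2 = 0.

We work with the vertex ordering a < b < c < d < e < f < g < h. The simplices of K, each written with vertices in increasing order, are:

  0-simplices (8): a, b, c, d, e, f, g, h
  1-simplices (16): ab, ad, ae, af, ag, bc, bd, be, bg, ce, cf, df, dh, fg, fh, gh
  2-simplices (8): abd, abe, abg, adf, afg, bce, dfh, fgh

Hence C_0 ≅ Z^8, C_1 ≅ Z^16, C_2 ≅ Z^8.

The boundary map ∂_1: C_1 → C_0 is given by ∂[p,q] = [q] − [p].
The resulting 8×16 matrix has rank 7, and its Smith normal form has invariant factors (1,1,1,1,1,1,1).

Boundary ∂_2: C_2 → C_1 sends each 2-simplex [p,q,r] to [q,r] − [p,r] + [p,q]. For instance
  ∂dfh = fh − dh + df,
  ∂abe = be − ae + ab.
This gives a 16×8 integer matrix of rank 8; reducing to Smith normal form yields diagonal entries (1,1,1,1,1,1,1,1).

Now H_k = ker ∂_k / im ∂_{k+1}, so:

  H_0: rank C_0 − rank ∂_1 = 8 − 7 = 1, and the invariant factors of ∂_1 are all 1, so H_0 = Z.
  H_1: rank ker ∂_1 − rank ∂_2 = (16 − 7) − 8 = 1, and the invariant factors of ∂_2 are all 1, so H_1 = Z.
  H_2: rank ker ∂_2 − rank ∂_3 = (8 − 8) − 0 = 0, and there is no ∂_3, so H_2 = 0.

As a check, the Euler characteristic is 8 − 16 + 8 = 0, which agrees with 1 − 1 + 0 = 0.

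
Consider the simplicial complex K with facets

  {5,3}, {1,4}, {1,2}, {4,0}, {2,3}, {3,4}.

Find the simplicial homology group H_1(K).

Fix the vertex order 0 < 1 < 2 < 3 < 4 < 5 and write every simplex with vertices in increasing order. Then dim K = 1 and the simplices of K are:

  0-simplices (6): [0], [1], [2], [3], [4], [5]
  1-simplices (6): [0,4], [1,2], [1,4], [2,3], [3,4], [3,5]

Hence C_0 ≅ Z^6, C_1 ≅ Z^6.

The boundary map ∂_1: C_1 → C_0 sends each edge [p,q] (with p < q) to q − p. For instance
  ∂[3,4] = [4] − [3].
The resulting 6×6 matrix has rank 5, and its Smith normal form has invariant factors (1,1,1,1,1).

From H_k ≅ ker(∂_k) / im(∂_{k+1}) we obtain:

  H_1: rank ker ∂_1 − rank ∂_2 = (6 − 5) − 0 = 1, and there is no ∂_2, so H_1 ≅ Z.

H_1 ≅ Z.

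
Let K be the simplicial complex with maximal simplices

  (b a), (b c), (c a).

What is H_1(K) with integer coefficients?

H_1 = Z.

Order the vertices as a < b < c. Listing each simplex with vertices in this order, K has dimension 1 with simplices:

  0-simplices (3): a, b, c
  1-simplices (3): ab, ac, bc

giving chain groups C_0 ≅ Z^3, C_1 ≅ Z^3.

Boundary ∂_1: C_1 → C_0 sends each edge [p,q] (with p < q) to q − p. For instance
  ∂bc = c − b.
The 3×3 boundary matrix has rank 2 and Smith normal form diag(1,1).

Computing H_k = (kernel of ∂_k) / (image of ∂_{k+1}):

  H_1: rank ker ∂_1 − rank ∂_2 = (3 − 2) − 0 = 1, and there is no ∂_2, so H_1 = Z.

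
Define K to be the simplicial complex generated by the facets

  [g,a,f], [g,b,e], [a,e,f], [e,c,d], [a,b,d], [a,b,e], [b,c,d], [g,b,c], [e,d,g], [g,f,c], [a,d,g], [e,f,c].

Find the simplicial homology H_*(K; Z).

K has 7 vertices, 18 edges, 12 triangles.
rank ∂_0 = 0, rank ∂_1 = 6 ⇒ b_0 = 7 − 0 − 6 = 1; all invariant factors of ∂_1 are 1 so no torsion. So H_0 ≅ Z.
rank ∂_1 = 6, rank ∂_2 = 12 ⇒ b_1 = 18 − 6 − 12 = 0; ∂_2 has invariant factor(s) [2] giving torsion. So H_1 ≅ Z/2Z.
rank ∂_2 = 12, rank ∂_3 = 0 ⇒ b_2 = 12 − 12 − 0 = 0. So H_2 ≅ 0.

H_0 ≅ Z,  H_1 ≅ Z/2Z,  H_2 = 0.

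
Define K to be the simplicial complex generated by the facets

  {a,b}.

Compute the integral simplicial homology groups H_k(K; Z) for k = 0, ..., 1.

Order the vertices as a < b. Listing each simplex with vertices in this order, K has dimension 1 with simplices:

  0-simplices (2): a, b
  1-simplices (1): ab

giving chain groups C_0 ≅ Z^2, C_1 ≅ Z^1.

The boundary map ∂_1: C_1 → C_0 maps an edge to its endpoints' difference, ∂[p,q] = q − p. For instance
  ∂ab = b − a.
As a 2×1 matrix over Z this has rank 1, with invariant factors (1).

Now H_k = ker ∂_k / im ∂_{k+1}, so:

  H_0: rank C_0 − rank ∂_1 = 2 − 1 = 1, and the invariant factors of ∂_1 are all 1, so H_0 = Z.
  H_1: rank ker ∂_1 − rank ∂_2 = (1 − 1) − 0 = 0, and there is no ∂_2, so H_1 = 0.

(K is a triangulation of the 1-simplex.)

H_0 = Z,  H_1 = 0.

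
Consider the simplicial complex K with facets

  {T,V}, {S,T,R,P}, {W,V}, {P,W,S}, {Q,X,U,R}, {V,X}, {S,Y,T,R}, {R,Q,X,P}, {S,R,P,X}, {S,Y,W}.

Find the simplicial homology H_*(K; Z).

H_0 = Z,  H_1 = Z^2,  H_2 = 0,  H_3 = 0.

K has 10 vertices, 24 edges, 18 triangles, 5 3-simplices.
rank ∂_0 = 0, rank ∂_1 = 9 ⇒ b_0 = 10 − 0 − 9 = 1; all invariant factors of ∂_1 are 1 so no torsion. So H_0 = Z.
rank ∂_1 = 9, rank ∂_2 = 13 ⇒ b_1 = 24 − 9 − 13 = 2; all invariant factors of ∂_2 are 1 so no torsion. So H_1 = Z^2.
rank ∂_2 = 13, rank ∂_3 = 5 ⇒ b_2 = 18 − 13 − 5 = 0; all invariant factors of ∂_3 are 1 so no torsion. So H_2 = 0.
rank ∂_3 = 5, rank ∂_4 = 0 ⇒ b_3 = 5 − 5 − 0 = 0. So H_3 = 0.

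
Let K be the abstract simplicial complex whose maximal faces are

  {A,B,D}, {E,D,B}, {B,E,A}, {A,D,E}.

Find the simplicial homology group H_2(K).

Order the vertices as A < B < D < E. Listing each simplex with vertices in this order, K has dimension 2 with simplices:

  0-simplices (4): A, B, D, E
  1-simplices (6): AB, AD, AE, BD, BE, DE
  2-simplices (4): ABD, ABE, ADE, BDE

Hence C_0 ≅ Z^4, C_1 ≅ Z^6, C_2 ≅ Z^4.

The boundary map ∂_1: C_1 → C_0 is given by ∂[p,q] = [q] − [p].
This gives a 4×6 integer matrix of rank 3; reducing to Smith normal form yields diagonal entries (1,1,1).

The boundary map ∂_2: C_2 → C_1 maps a triangle to the signed sum of its edges. For instance
  ∂ABD = BD − AD + AB,
  ∂ADE = DE − AE + AD.
The 6×4 boundary matrix has rank 3 and Smith normal form diag(1,1,1).

Computing H_k = (kernel of ∂_k) / (image of ∂_{k+1}):

  H_2: rank ker ∂_2 − rank ∂_3 = (4 − 3) − 0 = 1, and there is no ∂_3, so H_2 ≅ Z.

(K is a triangulation of the 2-sphere S^2.)

H_2 ≅ Z.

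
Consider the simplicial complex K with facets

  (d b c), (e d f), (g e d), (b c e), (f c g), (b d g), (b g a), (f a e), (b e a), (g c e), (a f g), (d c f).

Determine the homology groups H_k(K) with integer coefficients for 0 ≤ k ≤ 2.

Order the vertices as a < b < c < d < e < f < g. Listing each simplex with vertices in this order, K has dimension 2 with simplices:

  0-simplices (7): a, b, c, d, e, f, g
  1-simplices (18): ab, ae, af, ag, bc, bd, be, bg, cd, ce, cf, cg, de, df, dg, ef, eg, fg
  2-simplices (12): abe, abg, aef, afg, bcd, bce, bdg, cdf, ceg, cfg, def, deg

so the chain groups are C_0 ≅ Z^7, C_1 ≅ Z^18, C_2 ≅ Z^12.

The boundary map ∂_1: C_1 → C_0 maps an edge to its endpoints' difference, ∂[p,q] = q − p. For instance
  ∂be = e − b.
This gives a 7×18 integer matrix of rank 6; reducing to Smith normal form yields diagonal entries (1,1,1,1,1,1).

∂_2: C_2 → C_1 sends each 2-simplex [p,q,r] to [q,r] − [p,r] + [p,q]. For instance
  ∂aef = ef − af + ae,
  ∂abg = bg − ag + ab.
As a 18×12 matrix over Z this has rank 12, with invariant factors (1,1,1,1,1,1,1,1,1,1,1,2).

From H_k ≅ ker(∂_k) / im(∂_{k+1}) we obtain:

  H_0: rank C_0 − rank ∂_1 = 7 − 6 = 1, and the invariant factors of ∂_1 are all 1, so H_0 ≅ Z.
  H_1: rank ker ∂_1 − rank ∂_2 = (18 − 6) − 12 = 0, and ∂_2 has invariant factor 2 > 1, so H_1 ≅ Z/2Z.
  H_2: rank ker ∂_2 − rank ∂_3 = (12 − 12) − 0 = 0, and there is no ∂_3, so H_2 ≅ 0.

H_0 ≅ Z,  H_1 ≅ Z/2Z,  H_2 = 0.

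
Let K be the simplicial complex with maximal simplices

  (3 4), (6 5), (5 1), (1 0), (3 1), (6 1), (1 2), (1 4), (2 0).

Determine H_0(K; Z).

H_0 = Z.

Order the vertices as 0 < 1 < 2 < 3 < 4 < 5 < 6. Listing each simplex with vertices in this order, K has dimension 1 with simplices:

  0-simplices (7): [0], [1], [2], [3], [4], [5], [6]
  1-simplices (9): [0,1], [0,2], [1,2], [1,3], [1,4], [1,5], [1,6], [3,4], [5,6]

so the chain groups are C_0 ≅ Z^7, C_1 ≅ Z^9.

Boundary ∂_1: C_1 → C_0 is given by ∂[p,q] = [q] − [p]. For instance
  ∂[3,4] = [4] − [3].
This gives a 7×9 integer matrix of rank 6; reducing to Smith normal form yields diagonal entries (1,1,1,1,1,1).

Reading off H_k = ker ∂_k / im ∂_{k+1}:

  H_0: rank C_0 − rank ∂_1 = 7 − 6 = 1, and the invariant factors of ∂_1 are all 1, so H_0 ≅ Z.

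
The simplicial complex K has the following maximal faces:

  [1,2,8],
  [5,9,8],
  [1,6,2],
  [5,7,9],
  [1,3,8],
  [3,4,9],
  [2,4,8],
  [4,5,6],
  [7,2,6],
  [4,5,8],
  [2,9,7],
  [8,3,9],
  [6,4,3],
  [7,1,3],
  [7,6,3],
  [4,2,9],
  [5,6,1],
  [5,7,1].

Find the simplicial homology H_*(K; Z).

Fix the vertex order 1 < 2 < 3 < 4 < 5 < 6 < 7 < 8 < 9 and write every simplex with vertices in increasing order. Then dim K = 2 and the simplices of K are:

  0-simplices (9): [1], [2], [3], [4], [5], [6], [7], [8], [9]
  1-simplices (27): (27 of them)
  2-simplices (18): [1,2,6], [1,2,8], [1,3,7], [1,3,8], [1,5,6], [1,5,7], [2,4,8], [2,4,9], [2,6,7], [2,7,9], [3,4,6], [3,4,9], [3,6,7], [3,8,9], [4,5,6], [4,5,8], [5,7,9], [5,8,9]

Hence C_0 ≅ Z^9, C_1 ≅ Z^27, C_2 ≅ Z^18.

Boundary ∂_1: C_1 → C_0 sends each edge [p,q] (with p < q) to q − p. For instance
  ∂[1,2] = [2] − [1].
This gives a 9×27 integer matrix of rank 8; reducing to Smith normal form yields diagonal entries (1,1,1,1,1,1,1,1).

Boundary ∂_2: C_2 → C_1 acts by ∂[p,q,r] = [q,r] − [p,r] + [p,q]. For instance
  ∂[4,5,6] = [5,6] − [4,6] + [4,5],
  ∂[2,4,9] = [4,9] − [2,9] + [2,4].
The 27×18 boundary matrix has rank 18 and Smith normal form diag(1,1,1,1,1,1,1,1,1,1,1,1,1,1,1,1,1,2).

From H_k ≅ ker(∂_k) / im(∂_{k+1}) we obtain:

  H_0: rank C_0 − rank ∂_1 = 9 − 8 = 1, and the invariant factors of ∂_1 are all 1, so H_0 = Z.
  H_1: rank ker ∂_1 − rank ∂_2 = (27 − 8) − 18 = 1, and ∂_2 has invariant factor 2 > 1, so H_1 = Z ⊕ Z_2.
  H_2: rank ker ∂_2 − rank ∂_3 = (18 − 18) − 0 = 0, and there is no ∂_3, so H_2 = 0.

As a check, the Euler characteristic is 9 − 27 + 18 = 0, which agrees with 1 − 1 + 0 = 0.
(K is a triangulation of the Klein bottle.)

H_0 ≅ Z,  H_1 ≅ Z ⊕ Z_2,  H_2 = 0.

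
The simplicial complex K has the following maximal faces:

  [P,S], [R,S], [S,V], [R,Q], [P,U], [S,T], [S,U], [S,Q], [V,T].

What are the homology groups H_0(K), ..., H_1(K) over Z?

Take the total order P < Q < R < S < T < U < V on the vertex set. Then K (dimension 1) consists of the simplices:

  0-simplices (7): P, Q, R, S, T, U, V
  1-simplices (9): PS, PU, QR, QS, RS, ST, SU, SV, TV

giving chain groups C_0 ≅ Z^7, C_1 ≅ Z^9.

The boundary map ∂_1: C_1 → C_0 is given by ∂[p,q] = [q] − [p]. For instance
  ∂TV = V − T.
The 7×9 boundary matrix has rank 6 and Smith normal form diag(1,1,1,1,1,1).

Computing H_k = (kernel of ∂_k) / (image of ∂_{k+1}):

  H_0: rank C_0 − rank ∂_1 = 7 − 6 = 1, and the invariant factors of ∂_1 are all 1, so H_0 ≅ Z.
  H_1: rank ker ∂_1 − rank ∂_2 = (9 − 6) − 0 = 3, and there is no ∂_2, so H_1 ≅ Z^3.

As a check, the Euler characteristic is 7 − 9 = -2, which agrees with 1 − 3 = -2.

H_0 = Z,  H_1 = Z^3.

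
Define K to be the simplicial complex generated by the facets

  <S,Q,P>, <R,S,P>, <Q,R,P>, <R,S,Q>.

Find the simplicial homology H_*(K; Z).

Fix the vertex order P < Q < R < S and write every simplex with vertices in increasing order. Then dim K = 2 and the simplices of K are:

  0-simplices (4): P, Q, R, S
  1-simplices (6): PQ, PR, PS, QR, QS, RS
  2-simplices (4): PQR, PQS, PRS, QRS

giving chain groups C_0 ≅ Z^4, C_1 ≅ Z^6, C_2 ≅ Z^4.

The boundary map ∂_1: C_1 → C_0 is given by ∂[p,q] = [q] − [p]. For instance
  ∂QR = R − Q.
As a 4×6 matrix over Z this has rank 3, with invariant factors (1,1,1).

∂_2: C_2 → C_1 sends each 2-simplex [p,q,r] to [q,r] − [p,r] + [p,q]. For instance
  ∂PQR = QR − PR + PQ,
  ∂QRS = RS − QS + QR.
This gives a 6×4 integer matrix of rank 3; reducing to Smith normal form yields diagonal entries (1,1,1).

Computing H_k = (kernel of ∂_k) / (image of ∂_{k+1}):

  H_0: rank C_0 − rank ∂_1 = 4 − 3 = 1, and the invariant factors of ∂_1 are all 1, so H_0 = Z.
  H_1: rank ker ∂_1 − rank ∂_2 = (6 − 3) − 3 = 0, and the invariant factors of ∂_2 are all 1, so H_1 = 0.
  H_2: rank ker ∂_2 − rank ∂_3 = (4 − 3) − 0 = 1, and there is no ∂_3, so H_2 = Z.

H_0 = Z,  H_1 = 0,  H_2 = Z.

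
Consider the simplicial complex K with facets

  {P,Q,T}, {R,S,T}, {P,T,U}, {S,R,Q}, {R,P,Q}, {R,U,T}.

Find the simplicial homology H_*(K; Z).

Fix the vertex order P < Q < R < S < T < U and write every simplex with vertices in increasing order. Then dim K = 2 and the simplices of K are:

  0-simplices (6): P, Q, R, S, T, U
  1-simplices (12): PQ, PR, PT, PU, QR, QS, QT, RS, RT, RU, ST, TU
  2-simplices (6): PQR, PQT, PTU, QRS, RST, RTU

so the chain groups are C_0 ≅ Z^6, C_1 ≅ Z^12, C_2 ≅ Z^6.

Boundary ∂_1: C_1 → C_0 maps an edge to its endpoints' difference, ∂[p,q] = q − p. For instance
  ∂RT = T − R.
As a 6×12 matrix over Z this has rank 5, with invariant factors (1,1,1,1,1).

The boundary map ∂_2: C_2 → C_1 sends each 2-simplex [p,q,r] to [q,r] − [p,r] + [p,q]. For instance
  ∂RTU = TU − RU + RT,
  ∂PQR = QR − PR + PQ.
This gives a 12×6 integer matrix of rank 6; reducing to Smith normal form yields diagonal entries (1,1,1,1,1,1).

Computing H_k = (kernel of ∂_k) / (image of ∂_{k+1}):

  H_0: rank C_0 − rank ∂_1 = 6 − 5 = 1, and the invariant factors of ∂_1 are all 1, so H_0 = Z.
  H_1: rank ker ∂_1 − rank ∂_2 = (12 − 5) − 6 = 1, and the invariant factors of ∂_2 are all 1, so H_1 = Z.
  H_2: rank ker ∂_2 − rank ∂_3 = (6 − 6) − 0 = 0, and there is no ∂_3, so H_2 = 0.

As a check, the Euler characteristic is 6 − 12 + 6 = 0, which agrees with 1 − 1 + 0 = 0.
(K is a triangulation of the cylinder S^1 x I.)

H_0 ≅ Z,  H_1 ≅ Z,  H_2 = 0.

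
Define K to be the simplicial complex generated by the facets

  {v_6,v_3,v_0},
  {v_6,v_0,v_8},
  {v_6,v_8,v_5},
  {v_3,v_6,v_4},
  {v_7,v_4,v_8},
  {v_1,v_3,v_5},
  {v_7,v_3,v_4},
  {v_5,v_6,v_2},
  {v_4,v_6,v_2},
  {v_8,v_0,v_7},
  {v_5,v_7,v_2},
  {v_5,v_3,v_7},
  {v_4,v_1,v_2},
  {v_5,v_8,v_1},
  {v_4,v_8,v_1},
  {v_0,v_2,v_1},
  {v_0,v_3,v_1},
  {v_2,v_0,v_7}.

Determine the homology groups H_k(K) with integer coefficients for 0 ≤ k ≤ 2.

H_0 ≅ Z,  H_1 ≅ Z^2,  H_2 ≅ Z.

Fix the vertex order v_0 < v_1 < v_2 < v_3 < v_4 < v_5 < v_6 < v_7 < v_8 and write every simplex with vertices in increasing order. Then dim K = 2 and the simplices of K are:

  0-simplices (9): [v_0], [v_1], [v_2], [v_3], [v_4], [v_5], [v_6], [v_7], [v_8]
  1-simplices (27): (27 of them)
  2-simplices (18): (18 of them)

Hence C_0 ≅ Z^9, C_1 ≅ Z^27, C_2 ≅ Z^18.

∂_1: C_1 → C_0 maps an edge to its endpoints' difference, ∂[p,q] = q − p. For instance
  ∂[v_0,v_2] = [v_2] − [v_0].
The resulting 9×27 matrix has rank 8, and its Smith normal form has invariant factors (1,1,1,1,1,1,1,1).

∂_2: C_2 → C_1 acts by ∂[p,q,r] = [q,r] − [p,r] + [p,q]. For instance
  ∂[v_1,v_3,v_5] = [v_3,v_5] − [v_1,v_5] + [v_1,v_3],
  ∂[v_1,v_5,v_8] = [v_5,v_8] − [v_1,v_8] + [v_1,v_5].
The resulting 27×18 matrix has rank 17, and its Smith normal form has invariant factors (1,1,1,1,1,1,1,1,1,1,1,1,1,1,1,1,1).

From H_k ≅ ker(∂_k) / im(∂_{k+1}) we obtain:

  H_0: rank C_0 − rank ∂_1 = 9 − 8 = 1, and the invariant factors of ∂_1 are all 1, so H_0 = Z.
  H_1: rank ker ∂_1 − rank ∂_2 = (27 − 8) − 17 = 2, and the invariant factors of ∂_2 are all 1, so H_1 = Z^2.
  H_2: rank ker ∂_2 − rank ∂_3 = (18 − 17) − 0 = 1, and there is no ∂_3, so H_2 = Z.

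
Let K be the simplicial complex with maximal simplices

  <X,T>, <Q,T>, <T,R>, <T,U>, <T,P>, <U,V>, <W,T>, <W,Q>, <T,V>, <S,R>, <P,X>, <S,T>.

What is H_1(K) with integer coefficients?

H_1 = Z^4.

Take the total order P < Q < R < S < T < U < V < W < X on the vertex set. Then K (dimension 1) consists of the simplices:

  0-simplices (9): P, Q, R, S, T, U, V, W, X
  1-simplices (12): PT, PX, QT, QW, RS, RT, ST, TU, TV, TW, TX, UV

Hence C_0 ≅ Z^9, C_1 ≅ Z^12.

The boundary map ∂_1: C_1 → C_0 is given by ∂[p,q] = [q] − [p].
As a 9×12 matrix over Z this has rank 8, with invariant factors (1,1,1,1,1,1,1,1).

Now H_k = ker ∂_k / im ∂_{k+1}, so:

  H_1: rank ker ∂_1 − rank ∂_2 = (12 − 8) − 0 = 4, and there is no ∂_2, so H_1 = Z^4.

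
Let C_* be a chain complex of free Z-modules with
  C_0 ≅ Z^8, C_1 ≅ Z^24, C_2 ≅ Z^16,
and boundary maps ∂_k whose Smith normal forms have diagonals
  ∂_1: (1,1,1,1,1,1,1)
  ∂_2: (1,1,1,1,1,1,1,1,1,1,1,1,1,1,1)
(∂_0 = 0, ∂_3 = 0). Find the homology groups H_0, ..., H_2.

H_0 = Z,  H_1 = Z^2,  H_2 = Z.

H_0: b_0 = 8 − 0 − 7 = 1; torsion from ∂_1 factors > 1: none. So H_0 = Z.
H_1: b_1 = 24 − 7 − 15 = 2; torsion from ∂_2 factors > 1: none. So H_1 = Z^2.
H_2: b_2 = 16 − 15 − 0 = 1; torsion from ∂_3 factors > 1: none. So H_2 = Z.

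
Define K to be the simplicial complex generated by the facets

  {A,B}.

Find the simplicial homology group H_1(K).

Fix the vertex order A < B and write every simplex with vertices in increasing order. Then dim K = 1 and the simplices of K are:

  0-simplices (2): A, B
  1-simplices (1): AB

giving chain groups C_0 ≅ Z^2, C_1 ≅ Z^1.

Boundary ∂_1: C_1 → C_0 is given by ∂[p,q] = [q] − [p]. For instance
  ∂AB = B − A.
As a 2×1 matrix over Z this has rank 1, with invariant factors (1).

Now H_k = ker ∂_k / im ∂_{k+1}, so:

  H_1: rank ker ∂_1 − rank ∂_2 = (1 − 1) − 0 = 0, and there is no ∂_2, so H_1 ≅ 0.

H_1 ≅ 0.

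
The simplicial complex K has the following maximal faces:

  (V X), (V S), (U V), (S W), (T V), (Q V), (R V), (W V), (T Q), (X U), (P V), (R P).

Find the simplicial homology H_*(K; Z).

H_0 ≅ Z,  H_1 ≅ Z^4.

Order the vertices as P < Q < R < S < T < U < V < W < X. Listing each simplex with vertices in this order, K has dimension 1 with simplices:

  0-simplices (9): P, Q, R, S, T, U, V, W, X
  1-simplices (12): PR, PV, QT, QV, RV, SV, SW, TV, UV, UX, VW, VX

Hence C_0 ≅ Z^9, C_1 ≅ Z^12.

Boundary ∂_1: C_1 → C_0 is given by ∂[p,q] = [q] − [p]. For instance
  ∂PV = V − P.
The 9×12 boundary matrix has rank 8 and Smith normal form diag(1,1,1,1,1,1,1,1).

Computing H_k = (kernel of ∂_k) / (image of ∂_{k+1}):

  H_0: rank C_0 − rank ∂_1 = 9 − 8 = 1, and the invariant factors of ∂_1 are all 1, so H_0 = Z.
  H_1: rank ker ∂_1 − rank ∂_2 = (12 − 8) − 0 = 4, and there is no ∂_2, so H_1 = Z^4.

As a check, the Euler characteristic is 9 − 12 = -3, which agrees with 1 − 4 = -3.
(K is a triangulation of a wedge of 4 circles.)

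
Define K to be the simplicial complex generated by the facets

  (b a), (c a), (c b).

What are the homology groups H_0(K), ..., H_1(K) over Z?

H_0 ≅ Z,  H_1 ≅ Z.

Order the vertices as a < b < c. Listing each simplex with vertices in this order, K has dimension 1 with simplices:

  0-simplices (3): a, b, c
  1-simplices (3): ab, ac, bc

giving chain groups C_0 ≅ Z^3, C_1 ≅ Z^3.

∂_1: C_1 → C_0 maps an edge to its endpoints' difference, ∂[p,q] = q − p.
As a 3×3 matrix over Z this has rank 2, with invariant factors (1,1).

Reading off H_k = ker ∂_k / im ∂_{k+1}:

  H_0: rank C_0 − rank ∂_1 = 3 − 2 = 1, and the invariant factors of ∂_1 are all 1, so H_0 = Z.
  H_1: rank ker ∂_1 − rank ∂_2 = (3 − 2) − 0 = 1, and there is no ∂_2, so H_1 = Z.

(K is a triangulation of the circle S^1.)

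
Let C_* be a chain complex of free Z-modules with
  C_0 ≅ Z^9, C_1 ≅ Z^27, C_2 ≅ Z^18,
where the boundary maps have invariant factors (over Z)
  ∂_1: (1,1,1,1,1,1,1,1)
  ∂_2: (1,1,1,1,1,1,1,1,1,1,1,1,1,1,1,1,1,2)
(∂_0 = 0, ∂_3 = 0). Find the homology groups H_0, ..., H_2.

H_0 ≅ Z,  H_1 ≅ Z ⊕ Z/2Z,  H_2 = 0.

H_0: b_0 = 9 − 0 − 8 = 1; torsion from ∂_1 factors > 1: none. So H_0 ≅ Z.
H_1: b_1 = 27 − 8 − 18 = 1; torsion from ∂_2 factors > 1: [2]. So H_1 ≅ Z ⊕ Z/2Z.
H_2: b_2 = 18 − 18 − 0 = 0; torsion from ∂_3 factors > 1: none. So H_2 ≅ 0.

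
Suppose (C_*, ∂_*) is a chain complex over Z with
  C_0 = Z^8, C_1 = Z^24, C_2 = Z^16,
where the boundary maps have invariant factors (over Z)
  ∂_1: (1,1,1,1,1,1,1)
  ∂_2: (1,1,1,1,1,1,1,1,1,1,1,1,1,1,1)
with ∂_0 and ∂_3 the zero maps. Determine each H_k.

H_0 = Z,  H_1 = Z^2,  H_2 = Z.

H_0: b_0 = 8 − 0 − 7 = 1; torsion from ∂_1 factors > 1: none. So H_0 = Z.
H_1: b_1 = 24 − 7 − 15 = 2; torsion from ∂_2 factors > 1: none. So H_1 = Z^2.
H_2: b_2 = 16 − 15 − 0 = 1; torsion from ∂_3 factors > 1: none. So H_2 = Z.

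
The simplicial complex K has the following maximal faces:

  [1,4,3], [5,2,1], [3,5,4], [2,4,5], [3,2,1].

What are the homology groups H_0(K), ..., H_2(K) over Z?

H_0 = Z,  H_1 = Z,  H_2 = 0.

Fix the vertex order 1 < 2 < 3 < 4 < 5 and write every simplex with vertices in increasing order. Then dim K = 2 and the simplices of K are:

  0-simplices (5): [1], [2], [3], [4], [5]
  1-simplices (10): [1,2], [1,3], [1,4], [1,5], [2,3], [2,4], [2,5], [3,4], [3,5], [4,5]
  2-simplices (5): [1,2,3], [1,2,5], [1,3,4], [2,4,5], [3,4,5]

giving chain groups C_0 ≅ Z^5, C_1 ≅ Z^10, C_2 ≅ Z^5.

Boundary ∂_1: C_1 → C_0 maps an edge to its endpoints' difference, ∂[p,q] = q − p. For instance
  ∂[2,4] = [4] − [2].
The resulting 5×10 matrix has rank 4, and its Smith normal form has invariant factors (1,1,1,1).

The boundary map ∂_2: C_2 → C_1 acts by ∂[p,q,r] = [q,r] − [p,r] + [p,q]. For instance
  ∂[1,2,5] = [2,5] − [1,5] + [1,2],
  ∂[2,4,5] = [4,5] − [2,5] + [2,4].
The 10×5 boundary matrix has rank 5 and Smith normal form diag(1,1,1,1,1).

Reading off H_k = ker ∂_k / im ∂_{k+1}:

  H_0: rank C_0 − rank ∂_1 = 5 − 4 = 1, and the invariant factors of ∂_1 are all 1, so H_0 ≅ Z.
  H_1: rank ker ∂_1 − rank ∂_2 = (10 − 4) − 5 = 1, and the invariant factors of ∂_2 are all 1, so H_1 ≅ Z.
  H_2: rank ker ∂_2 − rank ∂_3 = (5 − 5) − 0 = 0, and there is no ∂_3, so H_2 ≅ 0.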